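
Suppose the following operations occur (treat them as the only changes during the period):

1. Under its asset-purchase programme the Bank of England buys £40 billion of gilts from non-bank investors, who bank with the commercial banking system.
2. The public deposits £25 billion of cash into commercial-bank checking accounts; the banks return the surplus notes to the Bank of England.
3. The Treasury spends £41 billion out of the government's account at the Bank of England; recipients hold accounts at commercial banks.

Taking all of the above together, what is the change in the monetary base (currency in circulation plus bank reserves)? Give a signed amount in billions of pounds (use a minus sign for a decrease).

Bank of England balance sheet:
  Assets:      Securities +£40B
  Liabilities: Bank reserves +£106B, Currency in circulation −£25B, Government deposits −£41B
Commercial banking system:
  Assets:      Reserves at CB +£106B
  Liabilities: Checkable deposits +£106B
Monetary base = currency + reserves: −£25B + (+£106B) = +£81 billion.

+£81 billion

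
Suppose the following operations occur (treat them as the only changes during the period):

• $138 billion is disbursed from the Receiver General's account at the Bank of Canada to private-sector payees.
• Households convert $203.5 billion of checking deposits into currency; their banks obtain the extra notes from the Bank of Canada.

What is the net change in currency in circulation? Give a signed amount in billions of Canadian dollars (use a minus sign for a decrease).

Bank of Canada balance sheet:
  Assets:      no change
  Liabilities: Bank reserves −$65.5B, Currency in circulation +$203.5B, Government deposits −$138B
So the change in currency in circulation is +$203.5 billion.

+$203.5 billion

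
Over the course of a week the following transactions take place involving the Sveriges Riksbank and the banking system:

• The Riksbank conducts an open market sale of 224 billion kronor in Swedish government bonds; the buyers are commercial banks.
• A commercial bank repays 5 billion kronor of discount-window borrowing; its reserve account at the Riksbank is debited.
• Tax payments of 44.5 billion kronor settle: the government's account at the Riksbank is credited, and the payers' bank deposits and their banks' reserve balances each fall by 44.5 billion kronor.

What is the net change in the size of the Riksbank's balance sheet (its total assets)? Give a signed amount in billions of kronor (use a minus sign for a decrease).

-229 billion

Riksbank balance sheet:
  Assets:      Securities −224B, Loans to banks −5B
  Liabilities: Bank reserves −273.5B, Government deposits +44.5B
Change in total Riksbank assets = -229 billion.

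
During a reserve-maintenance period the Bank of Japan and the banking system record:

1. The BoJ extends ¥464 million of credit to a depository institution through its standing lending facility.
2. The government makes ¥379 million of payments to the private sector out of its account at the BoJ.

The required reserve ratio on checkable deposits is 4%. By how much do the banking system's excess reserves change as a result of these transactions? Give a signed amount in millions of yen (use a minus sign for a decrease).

+¥827.84 million

Discount-window loan ¥464 million: reserves +¥464M, deposits 0.
Government spending ¥379 million: reserves +¥379M, deposits +¥379M.
Totals: Δreserves = +¥843M, Δdeposits = +¥379M.
Δrequired reserves = 4% × +¥379M = +¥15.16M.
Δexcess reserves = Δreserves − Δrequired = +¥843M − (+¥15.16M) = +¥827.84 million.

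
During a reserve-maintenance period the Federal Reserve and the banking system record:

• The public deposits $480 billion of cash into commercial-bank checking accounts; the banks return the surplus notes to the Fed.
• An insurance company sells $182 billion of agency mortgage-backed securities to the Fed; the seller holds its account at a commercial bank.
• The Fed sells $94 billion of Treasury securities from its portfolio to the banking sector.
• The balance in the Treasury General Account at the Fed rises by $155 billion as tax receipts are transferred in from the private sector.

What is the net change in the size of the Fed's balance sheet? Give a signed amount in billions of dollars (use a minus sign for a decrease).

Currency deposit $480 billion: only the composition of liabilities changes → 0.
Asset purchase (from non-banks) $182 billion: a Fed asset is acquired → +$182B.
OMO sale (to banks) $94 billion: a Fed asset is shed → −$94B.
Government account inflow $155 billion: only the composition of liabilities changes → 0.
Net: 0 + 182 − 94 + 0 = +$88 billion.

+$88 billion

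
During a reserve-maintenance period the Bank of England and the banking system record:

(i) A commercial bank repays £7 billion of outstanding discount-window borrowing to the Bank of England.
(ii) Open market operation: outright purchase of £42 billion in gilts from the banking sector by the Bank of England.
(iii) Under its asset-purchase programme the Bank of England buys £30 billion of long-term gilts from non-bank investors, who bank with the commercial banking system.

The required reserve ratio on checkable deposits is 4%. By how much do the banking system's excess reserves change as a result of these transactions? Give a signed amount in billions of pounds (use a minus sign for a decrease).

+£63.8 billion

Discount-window repayment £7 billion: reserves −£7B, deposits 0.
OMO purchase (from banks) £42 billion: reserves +£42B, deposits 0.
Asset purchase (from non-banks) £30 billion: reserves +£30B, deposits +£30B.
Totals: Δreserves = +£65B, Δdeposits = +£30B.
Δrequired reserves = 4% × +£30B = +£1.2B.
Δexcess reserves = Δreserves − Δrequired = +£65B − (+£1.2B) = +£63.8 billion.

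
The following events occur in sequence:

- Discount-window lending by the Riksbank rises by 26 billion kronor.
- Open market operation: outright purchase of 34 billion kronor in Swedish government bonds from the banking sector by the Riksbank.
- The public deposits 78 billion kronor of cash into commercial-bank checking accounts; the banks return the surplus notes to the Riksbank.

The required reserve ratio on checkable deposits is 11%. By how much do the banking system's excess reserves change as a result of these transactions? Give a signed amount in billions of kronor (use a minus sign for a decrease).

Discount-window loan 26 billion kronor: reserves +26B, deposits 0.
OMO purchase (from banks) 34 billion kronor: reserves +34B, deposits 0.
Currency deposit 78 billion kronor: reserves +78B, deposits +78B.
Totals: Δreserves = +138B, Δdeposits = +78B.
Δrequired reserves = 11% × +78B = +8.58B.
Δexcess reserves = Δreserves − Δrequired = +138B − (+8.58B) = +129.42 billion.

+129.42 billion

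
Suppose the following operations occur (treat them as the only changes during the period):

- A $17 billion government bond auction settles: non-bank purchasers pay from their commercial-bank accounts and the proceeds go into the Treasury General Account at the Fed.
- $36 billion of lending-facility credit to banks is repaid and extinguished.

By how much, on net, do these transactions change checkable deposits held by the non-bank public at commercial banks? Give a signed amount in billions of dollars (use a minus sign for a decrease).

Government account inflow $17 billion: non-bank counterparties' bank balances fall → −$17B.
Discount-window repayment $36 billion: the counterparty is a bank, so public deposits are unchanged → 0.
Net: −17 + 0 = -$17 billion.

-$17 billion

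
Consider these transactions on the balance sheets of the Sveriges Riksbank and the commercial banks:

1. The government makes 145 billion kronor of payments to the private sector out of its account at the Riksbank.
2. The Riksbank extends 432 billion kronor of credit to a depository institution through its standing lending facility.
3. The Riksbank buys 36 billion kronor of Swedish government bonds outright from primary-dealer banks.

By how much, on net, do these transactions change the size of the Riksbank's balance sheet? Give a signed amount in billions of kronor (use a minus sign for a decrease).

Riksbank balance sheet:
  Assets:      Securities +36B, Loans to banks +432B
  Liabilities: Bank reserves +613B, Government deposits −145B
Change in total Riksbank assets = +468 billion.

+468 billion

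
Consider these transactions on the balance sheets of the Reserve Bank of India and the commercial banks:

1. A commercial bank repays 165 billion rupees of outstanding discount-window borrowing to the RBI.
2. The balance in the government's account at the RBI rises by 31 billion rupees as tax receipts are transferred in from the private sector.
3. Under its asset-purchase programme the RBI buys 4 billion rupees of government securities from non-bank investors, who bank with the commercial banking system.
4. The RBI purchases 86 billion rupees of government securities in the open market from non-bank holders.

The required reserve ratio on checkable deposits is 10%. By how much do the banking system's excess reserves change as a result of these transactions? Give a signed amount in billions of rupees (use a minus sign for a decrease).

Discount-window repayment 165 billion rupees: reserves −165B, deposits 0.
Government account inflow 31 billion rupees: reserves −31B, deposits −31B.
Asset purchase (from non-banks) 4 billion rupees: reserves +4B, deposits +4B.
Asset purchase (from non-banks) 86 billion rupees: reserves +86B, deposits +86B.
Totals: Δreserves = −106B, Δdeposits = +59B.
Δrequired reserves = 10% × +59B = +5.9B.
Δexcess reserves = Δreserves − Δrequired = −106B − (+5.9B) = -111.9 billion.

-111.9 billion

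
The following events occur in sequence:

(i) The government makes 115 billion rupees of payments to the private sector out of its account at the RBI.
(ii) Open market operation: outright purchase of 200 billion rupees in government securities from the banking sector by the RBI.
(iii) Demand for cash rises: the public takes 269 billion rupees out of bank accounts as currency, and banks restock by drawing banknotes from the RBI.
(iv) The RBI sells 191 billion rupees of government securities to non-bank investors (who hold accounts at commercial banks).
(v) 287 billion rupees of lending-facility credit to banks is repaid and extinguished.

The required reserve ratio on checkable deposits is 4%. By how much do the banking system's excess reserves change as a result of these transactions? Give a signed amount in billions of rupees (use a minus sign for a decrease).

-418.2 billion

Government spending 115 billion rupees: reserves +115B, deposits +115B.
OMO purchase (from banks) 200 billion rupees: reserves +200B, deposits 0.
Currency withdrawal 269 billion rupees: reserves −269B, deposits −269B.
Asset sale (to non-banks) 191 billion rupees: reserves −191B, deposits −191B.
Discount-window repayment 287 billion rupees: reserves −287B, deposits 0.
Totals: Δreserves = −432B, Δdeposits = −345B.
Δrequired reserves = 4% × −345B = −13.8B.
Δexcess reserves = Δreserves − Δrequired = −432B − (−13.8B) = -418.2 billion.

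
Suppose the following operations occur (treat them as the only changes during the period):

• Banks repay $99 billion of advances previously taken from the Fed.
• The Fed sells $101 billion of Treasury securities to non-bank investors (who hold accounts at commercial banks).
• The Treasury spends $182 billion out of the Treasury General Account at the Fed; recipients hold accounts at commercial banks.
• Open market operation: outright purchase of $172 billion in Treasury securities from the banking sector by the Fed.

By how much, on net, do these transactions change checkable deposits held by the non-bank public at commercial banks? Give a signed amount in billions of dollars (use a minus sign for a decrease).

Discount-window repayment $99 billion: the counterparty is a bank, so public deposits are unchanged → 0.
Asset sale (to non-banks) $101 billion: non-bank counterparties' bank balances fall → −$101B.
Government spending $182 billion: non-bank counterparties' bank balances rise → +$182B.
OMO purchase (from banks) $172 billion: the counterparty is a bank, so public deposits are unchanged → 0.
Net: 0 − 101 + 182 + 0 = +$81 billion.

+$81 billion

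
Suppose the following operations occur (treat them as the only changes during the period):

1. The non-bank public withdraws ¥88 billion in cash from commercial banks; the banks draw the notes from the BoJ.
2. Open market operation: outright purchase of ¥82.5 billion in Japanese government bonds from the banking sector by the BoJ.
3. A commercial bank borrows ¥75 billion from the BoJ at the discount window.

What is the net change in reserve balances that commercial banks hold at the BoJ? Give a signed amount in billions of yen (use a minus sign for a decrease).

+¥69.5 billion

Currency withdrawal ¥88 billion: banks swap reserves for currency → −¥88B.
OMO purchase (from banks) ¥82.5 billion: the BoJ pays by crediting reserve accounts → +¥82.5B.
Discount-window loan ¥75 billion: the loan is credited to the bank's reserve account → +¥75B.
Net: −88 + 82.5 + 75 = +¥69.5 billion.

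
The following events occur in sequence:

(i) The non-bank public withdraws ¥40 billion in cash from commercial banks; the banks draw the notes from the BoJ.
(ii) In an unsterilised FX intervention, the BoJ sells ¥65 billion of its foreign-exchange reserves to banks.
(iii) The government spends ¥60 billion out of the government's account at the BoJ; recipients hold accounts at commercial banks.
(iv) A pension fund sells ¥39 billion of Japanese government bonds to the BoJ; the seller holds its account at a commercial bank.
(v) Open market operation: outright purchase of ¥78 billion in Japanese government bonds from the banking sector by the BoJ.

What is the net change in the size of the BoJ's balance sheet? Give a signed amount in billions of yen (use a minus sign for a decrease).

+¥52 billion

Currency withdrawal ¥40 billion: only the composition of liabilities changes → 0.
FX sale ¥65 billion: a BoJ asset is shed → −¥65B.
Government spending ¥60 billion: only the composition of liabilities changes → 0.
Asset purchase (from non-banks) ¥39 billion: a BoJ asset is acquired → +¥39B.
OMO purchase (from banks) ¥78 billion: a BoJ asset is acquired → +¥78B.
Net: 0 − 65 + 0 + 39 + 78 = +¥52 billion.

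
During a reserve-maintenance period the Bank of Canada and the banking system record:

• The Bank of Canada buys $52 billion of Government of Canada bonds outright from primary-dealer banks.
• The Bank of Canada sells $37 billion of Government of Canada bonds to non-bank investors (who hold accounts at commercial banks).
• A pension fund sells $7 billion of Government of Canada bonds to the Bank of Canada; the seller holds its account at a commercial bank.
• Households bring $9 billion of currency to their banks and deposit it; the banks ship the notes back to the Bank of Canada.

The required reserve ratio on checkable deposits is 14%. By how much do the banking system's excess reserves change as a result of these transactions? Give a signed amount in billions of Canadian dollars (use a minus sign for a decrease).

OMO purchase (from banks) $52 billion: reserves +$52B, deposits 0.
Asset sale (to non-banks) $37 billion: reserves −$37B, deposits −$37B.
Asset purchase (from non-banks) $7 billion: reserves +$7B, deposits +$7B.
Currency deposit $9 billion: reserves +$9B, deposits +$9B.
Totals: Δreserves = +$31B, Δdeposits = −$21B.
Δrequired reserves = 14% × −$21B = −$2.94B.
Δexcess reserves = Δreserves − Δrequired = +$31B − (−$2.94B) = +$33.94 billion.

+$33.94 billion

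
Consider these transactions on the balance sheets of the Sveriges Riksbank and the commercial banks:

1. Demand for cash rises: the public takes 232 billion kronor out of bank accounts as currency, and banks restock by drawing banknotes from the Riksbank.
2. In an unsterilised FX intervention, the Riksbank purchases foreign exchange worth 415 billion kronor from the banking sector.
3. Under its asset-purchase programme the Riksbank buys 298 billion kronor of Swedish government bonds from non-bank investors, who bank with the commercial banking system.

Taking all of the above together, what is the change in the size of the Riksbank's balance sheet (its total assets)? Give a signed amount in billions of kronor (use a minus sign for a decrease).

+713 billion

Currency withdrawal 232 billion kronor: only the composition of liabilities changes → 0.
FX purchase 415 billion kronor: a Riksbank asset is acquired → +415B.
Asset purchase (from non-banks) 298 billion kronor: a Riksbank asset is acquired → +298B.
Net: 0 + 415 + 298 = +713 billion.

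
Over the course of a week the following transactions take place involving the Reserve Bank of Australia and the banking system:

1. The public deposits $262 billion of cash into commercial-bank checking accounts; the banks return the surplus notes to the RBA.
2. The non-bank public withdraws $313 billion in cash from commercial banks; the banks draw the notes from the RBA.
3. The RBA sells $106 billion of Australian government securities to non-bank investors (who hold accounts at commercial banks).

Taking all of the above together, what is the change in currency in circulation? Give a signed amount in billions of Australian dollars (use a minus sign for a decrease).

+$51 billion

Currency deposit $262 billion: notes return to the central bank → −$262B.
Currency withdrawal $313 billion: notes leave the central bank → +$313B.
Asset sale (to non-banks) $106 billion: no currency enters or leaves circulation → 0.
Net: −262 + 313 + 0 = +$51 billion.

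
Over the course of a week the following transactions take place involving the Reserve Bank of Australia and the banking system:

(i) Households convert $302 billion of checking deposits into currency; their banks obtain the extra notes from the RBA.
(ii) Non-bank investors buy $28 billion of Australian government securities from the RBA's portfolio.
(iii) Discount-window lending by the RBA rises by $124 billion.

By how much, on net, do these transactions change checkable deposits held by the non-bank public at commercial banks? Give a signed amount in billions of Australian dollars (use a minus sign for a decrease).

Currency withdrawal $302 billion: non-bank counterparties' bank balances fall → −$302B.
Asset sale (to non-banks) $28 billion: non-bank counterparties' bank balances fall → −$28B.
Discount-window loan $124 billion: the counterparty is a bank, so public deposits are unchanged → 0.
Net: −302 − 28 + 0 = -$330 billion.

-$330 billion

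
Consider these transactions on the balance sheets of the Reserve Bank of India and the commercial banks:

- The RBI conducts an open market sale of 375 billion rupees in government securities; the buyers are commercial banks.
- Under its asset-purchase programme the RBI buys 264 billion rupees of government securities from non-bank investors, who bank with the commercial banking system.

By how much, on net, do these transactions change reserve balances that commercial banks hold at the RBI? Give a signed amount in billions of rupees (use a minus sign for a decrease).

RBI balance sheet:
  Assets:      Securities −111B
  Liabilities: Bank reserves −111B
Commercial banking system:
  Assets:      Reserves at CB −111B, Securities +375B
  Liabilities: Checkable deposits +264B
So the change in reserve balances that commercial banks hold at the RBI is -111 billion.

-111 billion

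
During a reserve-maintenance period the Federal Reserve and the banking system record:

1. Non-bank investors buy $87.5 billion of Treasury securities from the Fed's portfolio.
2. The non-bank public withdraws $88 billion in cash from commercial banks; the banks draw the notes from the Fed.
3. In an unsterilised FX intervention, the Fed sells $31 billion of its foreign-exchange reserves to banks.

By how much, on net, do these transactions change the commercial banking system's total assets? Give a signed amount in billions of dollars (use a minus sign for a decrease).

Fed balance sheet:
  Assets:      Securities −$87.5B, Foreign assets −$31B
  Liabilities: Bank reserves −$206.5B, Currency in circulation +$88B
Commercial banking system:
  Assets:      Reserves at CB −$206.5B, Foreign assets +$31B
  Liabilities: Checkable deposits −$175.5B
Change in total bank assets = -$175.5 billion.

-$175.5 billion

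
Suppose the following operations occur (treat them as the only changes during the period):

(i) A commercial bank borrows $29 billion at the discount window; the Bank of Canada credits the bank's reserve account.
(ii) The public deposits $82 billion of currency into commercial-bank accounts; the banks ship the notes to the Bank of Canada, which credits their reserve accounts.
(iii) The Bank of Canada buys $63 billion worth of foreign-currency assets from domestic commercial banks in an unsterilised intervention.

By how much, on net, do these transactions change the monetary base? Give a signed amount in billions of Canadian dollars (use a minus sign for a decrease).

+$92 billion

Bank of Canada balance sheet:
  Assets:      Loans to banks +$29B, Foreign assets +$63B
  Liabilities: Bank reserves +$174B, Currency in circulation −$82B
Monetary base = currency + reserves: −$82B + (+$174B) = +$92 billion.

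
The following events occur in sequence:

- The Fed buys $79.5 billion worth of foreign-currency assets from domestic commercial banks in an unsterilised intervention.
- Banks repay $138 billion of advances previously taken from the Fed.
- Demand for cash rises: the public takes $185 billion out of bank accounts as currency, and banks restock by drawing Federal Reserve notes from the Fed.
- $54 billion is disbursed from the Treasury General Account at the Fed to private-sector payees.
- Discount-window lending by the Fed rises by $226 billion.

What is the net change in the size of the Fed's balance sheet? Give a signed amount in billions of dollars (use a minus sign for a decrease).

+$167.5 billion

FX purchase $79.5 billion: a Fed asset is acquired → +$79.5B.
Discount-window repayment $138 billion: a Fed asset is shed → −$138B.
Currency withdrawal $185 billion: only the composition of liabilities changes → 0.
Government spending $54 billion: only the composition of liabilities changes → 0.
Discount-window loan $226 billion: a Fed asset is acquired → +$226B.
Net: 79.5 − 138 + 0 + 0 + 226 = +$167.5 billion.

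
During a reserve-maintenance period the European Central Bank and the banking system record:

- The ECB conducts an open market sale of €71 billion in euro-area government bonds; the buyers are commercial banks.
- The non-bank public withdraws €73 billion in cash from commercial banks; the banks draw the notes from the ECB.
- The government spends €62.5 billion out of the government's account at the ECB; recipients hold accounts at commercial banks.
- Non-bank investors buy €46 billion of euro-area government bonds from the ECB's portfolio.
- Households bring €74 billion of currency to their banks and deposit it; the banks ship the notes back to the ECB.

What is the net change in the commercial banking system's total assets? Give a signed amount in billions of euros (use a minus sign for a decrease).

OMO sale (to banks) €71 billion: just an asset swap on bank balance sheets → 0.
Currency withdrawal €73 billion: bank balance sheets shrink → −€73B.
Government spending €62.5 billion: bank balance sheets expand → +€62.5B.
Asset sale (to non-banks) €46 billion: bank balance sheets shrink → −€46B.
Currency deposit €74 billion: bank balance sheets expand → +€74B.
Net: 0 − 73 + 62.5 − 46 + 74 = +€17.5 billion.

+€17.5 billion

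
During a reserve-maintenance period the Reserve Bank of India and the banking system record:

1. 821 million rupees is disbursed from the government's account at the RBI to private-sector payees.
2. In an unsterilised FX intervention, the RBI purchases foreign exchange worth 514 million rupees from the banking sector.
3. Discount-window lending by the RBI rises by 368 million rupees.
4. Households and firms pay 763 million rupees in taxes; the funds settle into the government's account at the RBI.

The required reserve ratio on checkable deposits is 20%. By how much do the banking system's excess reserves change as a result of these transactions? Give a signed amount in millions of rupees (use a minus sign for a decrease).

Government spending 821 million rupees: reserves +821M, deposits +821M.
FX purchase 514 million rupees: reserves +514M, deposits 0.
Discount-window loan 368 million rupees: reserves +368M, deposits 0.
Government account inflow 763 million rupees: reserves −763M, deposits −763M.
Totals: Δreserves = +940M, Δdeposits = +58M.
Δrequired reserves = 20% × +58M = +11.6M.
Δexcess reserves = Δreserves − Δrequired = +940M − (+11.6M) = +928.4 million.

+928.4 million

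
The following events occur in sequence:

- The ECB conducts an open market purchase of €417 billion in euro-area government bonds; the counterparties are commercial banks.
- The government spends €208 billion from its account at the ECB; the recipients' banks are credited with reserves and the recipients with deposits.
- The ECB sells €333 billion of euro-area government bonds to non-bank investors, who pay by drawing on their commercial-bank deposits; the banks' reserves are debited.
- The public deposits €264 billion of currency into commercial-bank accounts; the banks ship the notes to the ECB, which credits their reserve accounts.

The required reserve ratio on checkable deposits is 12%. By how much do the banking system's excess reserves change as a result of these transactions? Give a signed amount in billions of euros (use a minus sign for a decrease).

+€539.32 billion

OMO purchase (from banks) €417 billion: reserves +€417B, deposits 0.
Government spending €208 billion: reserves +€208B, deposits +€208B.
Asset sale (to non-banks) €333 billion: reserves −€333B, deposits −€333B.
Currency deposit €264 billion: reserves +€264B, deposits +€264B.
Totals: Δreserves = +€556B, Δdeposits = +€139B.
Δrequired reserves = 12% × +€139B = +€16.68B.
Δexcess reserves = Δreserves − Δrequired = +€556B − (+€16.68B) = +€539.32 billion.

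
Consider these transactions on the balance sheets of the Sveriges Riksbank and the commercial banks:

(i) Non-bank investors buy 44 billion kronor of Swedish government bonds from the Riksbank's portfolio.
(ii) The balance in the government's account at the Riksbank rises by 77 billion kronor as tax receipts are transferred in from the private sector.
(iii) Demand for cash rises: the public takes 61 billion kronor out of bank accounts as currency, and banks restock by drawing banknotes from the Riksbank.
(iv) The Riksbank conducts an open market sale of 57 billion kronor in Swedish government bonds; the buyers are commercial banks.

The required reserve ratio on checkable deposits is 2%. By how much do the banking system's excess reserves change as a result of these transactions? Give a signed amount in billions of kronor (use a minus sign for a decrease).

Asset sale (to non-banks) 44 billion kronor: reserves −44B, deposits −44B.
Government account inflow 77 billion kronor: reserves −77B, deposits −77B.
Currency withdrawal 61 billion kronor: reserves −61B, deposits −61B.
OMO sale (to banks) 57 billion kronor: reserves −57B, deposits 0.
Totals: Δreserves = −239B, Δdeposits = −182B.
Δrequired reserves = 2% × −182B = −3.64B.
Δexcess reserves = Δreserves − Δrequired = −239B − (−3.64B) = -235.36 billion.

-235.36 billion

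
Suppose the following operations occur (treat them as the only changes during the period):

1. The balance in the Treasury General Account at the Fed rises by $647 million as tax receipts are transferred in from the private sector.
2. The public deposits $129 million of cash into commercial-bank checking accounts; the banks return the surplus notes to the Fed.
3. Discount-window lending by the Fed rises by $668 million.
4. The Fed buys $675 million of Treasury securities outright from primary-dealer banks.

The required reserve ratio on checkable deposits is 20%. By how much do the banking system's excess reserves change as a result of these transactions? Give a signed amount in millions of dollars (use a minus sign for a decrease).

+$928.6 million

Government account inflow $647 million: reserves −$647M, deposits −$647M.
Currency deposit $129 million: reserves +$129M, deposits +$129M.
Discount-window loan $668 million: reserves +$668M, deposits 0.
OMO purchase (from banks) $675 million: reserves +$675M, deposits 0.
Totals: Δreserves = +$825M, Δdeposits = −$518M.
Δrequired reserves = 20% × −$518M = −$103.6M.
Δexcess reserves = Δreserves − Δrequired = +$825M − (−$103.6M) = +$928.6 million.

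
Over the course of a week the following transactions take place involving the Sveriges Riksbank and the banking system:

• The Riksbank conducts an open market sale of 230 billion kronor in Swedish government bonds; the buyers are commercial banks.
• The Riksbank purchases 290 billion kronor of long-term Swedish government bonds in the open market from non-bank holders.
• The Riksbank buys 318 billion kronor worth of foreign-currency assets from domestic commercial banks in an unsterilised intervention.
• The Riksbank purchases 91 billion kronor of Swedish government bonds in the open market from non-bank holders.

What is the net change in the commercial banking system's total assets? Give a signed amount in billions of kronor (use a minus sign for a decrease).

OMO sale (to banks) 230 billion kronor: just an asset swap on bank balance sheets → 0.
Asset purchase (from non-banks) 290 billion kronor: bank balance sheets expand → +290B.
FX purchase 318 billion kronor: just an asset swap on bank balance sheets → 0.
Asset purchase (from non-banks) 91 billion kronor: bank balance sheets expand → +91B.
Net: 0 + 290 + 0 + 91 = +381 billion.

+381 billion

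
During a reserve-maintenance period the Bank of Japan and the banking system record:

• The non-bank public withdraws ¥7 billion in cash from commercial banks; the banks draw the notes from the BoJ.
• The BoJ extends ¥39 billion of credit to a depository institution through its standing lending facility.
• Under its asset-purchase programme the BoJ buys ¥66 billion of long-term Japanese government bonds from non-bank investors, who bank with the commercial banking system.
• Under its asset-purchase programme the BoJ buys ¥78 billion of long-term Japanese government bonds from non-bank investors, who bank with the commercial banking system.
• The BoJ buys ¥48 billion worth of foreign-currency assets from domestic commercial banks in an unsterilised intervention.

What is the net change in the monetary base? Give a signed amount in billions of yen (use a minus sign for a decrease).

Currency withdrawal ¥7 billion: just a shift between currency and reserves — both are base money → 0.
Discount-window loan ¥39 billion: BoJ balance sheet expands → +¥39B.
Asset purchase (from non-banks) ¥66 billion: BoJ balance sheet expands → +¥66B.
Asset purchase (from non-banks) ¥78 billion: BoJ balance sheet expands → +¥78B.
FX purchase ¥48 billion: BoJ balance sheet expands → +¥48B.
Net: 0 + 39 + 66 + 78 + 48 = +¥231 billion.

+¥231 billion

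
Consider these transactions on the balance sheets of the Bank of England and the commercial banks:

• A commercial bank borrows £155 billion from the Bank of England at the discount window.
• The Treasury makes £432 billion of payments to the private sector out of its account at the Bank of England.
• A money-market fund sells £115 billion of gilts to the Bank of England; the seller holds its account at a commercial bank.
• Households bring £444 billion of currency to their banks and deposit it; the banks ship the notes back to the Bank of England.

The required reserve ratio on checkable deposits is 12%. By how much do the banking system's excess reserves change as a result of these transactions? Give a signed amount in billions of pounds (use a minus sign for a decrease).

+£1027.08 billion

Discount-window loan £155 billion: reserves +£155B, deposits 0.
Government spending £432 billion: reserves +£432B, deposits +£432B.
Asset purchase (from non-banks) £115 billion: reserves +£115B, deposits +£115B.
Currency deposit £444 billion: reserves +£444B, deposits +£444B.
Totals: Δreserves = +£1146B, Δdeposits = +£991B.
Δrequired reserves = 12% × +£991B = +£118.92B.
Δexcess reserves = Δreserves − Δrequired = +£1146B − (+£118.92B) = +£1027.08 billion.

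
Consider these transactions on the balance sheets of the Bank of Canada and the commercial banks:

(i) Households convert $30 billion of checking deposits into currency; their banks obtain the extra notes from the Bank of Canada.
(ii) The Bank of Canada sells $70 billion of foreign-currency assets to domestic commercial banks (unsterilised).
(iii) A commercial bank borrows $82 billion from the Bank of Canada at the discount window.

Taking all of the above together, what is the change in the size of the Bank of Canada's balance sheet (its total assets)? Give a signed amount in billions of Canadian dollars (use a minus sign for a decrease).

+$12 billion

Currency withdrawal $30 billion: only the composition of liabilities changes → 0.
FX sale $70 billion: a Bank of Canada asset is shed → −$70B.
Discount-window loan $82 billion: a Bank of Canada asset is acquired → +$82B.
Net: 0 − 70 + 82 = +$12 billion.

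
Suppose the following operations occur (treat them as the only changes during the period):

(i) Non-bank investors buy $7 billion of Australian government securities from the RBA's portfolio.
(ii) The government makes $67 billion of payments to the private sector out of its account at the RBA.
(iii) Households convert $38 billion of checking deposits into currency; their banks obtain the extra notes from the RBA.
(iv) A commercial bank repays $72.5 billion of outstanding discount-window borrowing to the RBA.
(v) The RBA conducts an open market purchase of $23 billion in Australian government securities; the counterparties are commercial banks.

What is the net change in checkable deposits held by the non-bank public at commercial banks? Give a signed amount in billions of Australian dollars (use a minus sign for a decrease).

Asset sale (to non-banks) $7 billion: non-bank counterparties' bank balances fall → −$7B.
Government spending $67 billion: non-bank counterparties' bank balances rise → +$67B.
Currency withdrawal $38 billion: non-bank counterparties' bank balances fall → −$38B.
Discount-window repayment $72.5 billion: the counterparty is a bank, so public deposits are unchanged → 0.
OMO purchase (from banks) $23 billion: the counterparty is a bank, so public deposits are unchanged → 0.
Net: −7 + 67 − 38 + 0 + 0 = +$22 billion.

+$22 billion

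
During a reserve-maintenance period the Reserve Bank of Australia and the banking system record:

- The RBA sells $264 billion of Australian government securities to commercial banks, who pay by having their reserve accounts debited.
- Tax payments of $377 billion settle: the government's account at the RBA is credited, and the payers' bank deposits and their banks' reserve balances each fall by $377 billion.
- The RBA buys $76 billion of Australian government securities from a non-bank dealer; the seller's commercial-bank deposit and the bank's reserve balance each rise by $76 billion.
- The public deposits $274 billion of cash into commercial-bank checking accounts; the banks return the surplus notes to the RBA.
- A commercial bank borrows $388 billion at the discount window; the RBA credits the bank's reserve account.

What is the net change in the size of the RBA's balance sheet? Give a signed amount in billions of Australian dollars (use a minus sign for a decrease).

+$200 billion

RBA balance sheet:
  Assets:      Securities −$188B, Loans to banks +$388B
  Liabilities: Bank reserves +$97B, Currency in circulation −$274B, Government deposits +$377B
Commercial banking system:
  Assets:      Reserves at CB +$97B, Securities +$264B
  Liabilities: Checkable deposits −$27B, Borrowings from CB +$388B
Change in total RBA assets = +$200 billion.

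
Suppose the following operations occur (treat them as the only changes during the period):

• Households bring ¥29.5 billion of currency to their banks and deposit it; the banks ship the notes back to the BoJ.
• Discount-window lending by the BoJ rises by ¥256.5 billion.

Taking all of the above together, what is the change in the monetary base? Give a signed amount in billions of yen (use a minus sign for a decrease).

+¥256.5 billion

BoJ balance sheet:
  Assets:      Loans to banks +¥256.5B
  Liabilities: Bank reserves +¥286B, Currency in circulation −¥29.5B
Monetary base = currency + reserves: −¥29.5B + (+¥286B) = +¥256.5 billion.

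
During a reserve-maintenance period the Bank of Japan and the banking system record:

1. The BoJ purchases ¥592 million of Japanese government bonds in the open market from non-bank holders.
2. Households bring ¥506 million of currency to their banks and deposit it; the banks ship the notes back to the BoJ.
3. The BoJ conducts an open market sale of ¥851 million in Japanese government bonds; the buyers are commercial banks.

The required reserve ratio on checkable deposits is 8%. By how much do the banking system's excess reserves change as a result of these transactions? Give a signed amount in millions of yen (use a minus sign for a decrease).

+¥159.16 million

Asset purchase (from non-banks) ¥592 million: reserves +¥592M, deposits +¥592M.
Currency deposit ¥506 million: reserves +¥506M, deposits +¥506M.
OMO sale (to banks) ¥851 million: reserves −¥851M, deposits 0.
Totals: Δreserves = +¥247M, Δdeposits = +¥1098M.
Δrequired reserves = 8% × +¥1098M = +¥87.84M.
Δexcess reserves = Δreserves − Δrequired = +¥247M − (+¥87.84M) = +¥159.16 million.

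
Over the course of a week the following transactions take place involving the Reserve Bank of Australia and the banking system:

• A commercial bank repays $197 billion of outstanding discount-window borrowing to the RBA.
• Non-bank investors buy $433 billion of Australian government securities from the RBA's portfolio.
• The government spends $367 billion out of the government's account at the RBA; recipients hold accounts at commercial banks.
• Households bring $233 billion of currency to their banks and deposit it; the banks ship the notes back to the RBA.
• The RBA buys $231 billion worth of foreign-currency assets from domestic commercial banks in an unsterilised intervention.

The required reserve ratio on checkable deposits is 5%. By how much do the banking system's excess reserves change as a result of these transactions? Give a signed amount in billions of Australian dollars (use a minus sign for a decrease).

Discount-window repayment $197 billion: reserves −$197B, deposits 0.
Asset sale (to non-banks) $433 billion: reserves −$433B, deposits −$433B.
Government spending $367 billion: reserves +$367B, deposits +$367B.
Currency deposit $233 billion: reserves +$233B, deposits +$233B.
FX purchase $231 billion: reserves +$231B, deposits 0.
Totals: Δreserves = +$201B, Δdeposits = +$167B.
Δrequired reserves = 5% × +$167B = +$8.35B.
Δexcess reserves = Δreserves − Δrequired = +$201B − (+$8.35B) = +$192.65 billion.

+$192.65 billion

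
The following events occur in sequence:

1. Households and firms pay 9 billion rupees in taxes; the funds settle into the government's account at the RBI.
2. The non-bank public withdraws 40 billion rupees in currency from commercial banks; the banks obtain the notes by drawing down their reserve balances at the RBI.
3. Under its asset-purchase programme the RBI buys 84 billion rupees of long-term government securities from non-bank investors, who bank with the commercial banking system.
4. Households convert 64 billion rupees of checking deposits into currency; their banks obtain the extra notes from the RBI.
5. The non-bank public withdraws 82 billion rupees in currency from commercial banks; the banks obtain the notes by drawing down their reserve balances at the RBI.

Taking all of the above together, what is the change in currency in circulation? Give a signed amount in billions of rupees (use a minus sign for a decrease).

+186 billion

RBI balance sheet:
  Assets:      Securities +84B
  Liabilities: Bank reserves −111B, Currency in circulation +186B, Government deposits +9B
So the change in currency in circulation is +186 billion.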